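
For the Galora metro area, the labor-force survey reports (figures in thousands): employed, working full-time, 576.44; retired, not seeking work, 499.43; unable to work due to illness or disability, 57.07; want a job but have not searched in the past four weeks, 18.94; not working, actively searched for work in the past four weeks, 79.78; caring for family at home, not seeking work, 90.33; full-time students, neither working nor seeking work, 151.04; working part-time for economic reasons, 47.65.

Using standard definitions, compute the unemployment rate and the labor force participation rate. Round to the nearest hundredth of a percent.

Unemployment rate ≈ 11.33%; labor force participation rate ≈ 46.29%.

Employed = 576.44 + 47.65 = 624.09 thousand (anyone who worked, including part-time for economic reasons, counts as employed).
Unemployed = 79.78 thousand.
Labor force = 624.09 + 79.78 = 703.87 thousand.
Not in labor force = 499.43 + 57.07 + 18.94 + 90.33 + 151.04 = 816.81 thousand (those not working and not actively searching are outside the labor force — including those who want a job but have given up searching).
Civilian working-age population = 703.87 + 816.81 = 1,520.68 thousand.
Unemployment rate = 79.78 / 703.87 = 11.33%.
Labor force participation rate = 703.87 / 1,520.68 = 46.29%.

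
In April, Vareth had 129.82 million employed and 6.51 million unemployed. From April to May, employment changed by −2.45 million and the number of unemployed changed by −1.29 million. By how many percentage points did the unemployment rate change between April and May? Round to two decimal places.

The unemployment rate changed by −0.84 percentage points.

April: labor force = 129.82 + 6.51 = 136.33; u = 6.51/136.33 = 4.78%.
May: labor force = 127.37 + 5.22 = 132.59; u = 5.22/132.59 = 3.94%.
Change = 3.94% − 4.78% = −0.84 pp.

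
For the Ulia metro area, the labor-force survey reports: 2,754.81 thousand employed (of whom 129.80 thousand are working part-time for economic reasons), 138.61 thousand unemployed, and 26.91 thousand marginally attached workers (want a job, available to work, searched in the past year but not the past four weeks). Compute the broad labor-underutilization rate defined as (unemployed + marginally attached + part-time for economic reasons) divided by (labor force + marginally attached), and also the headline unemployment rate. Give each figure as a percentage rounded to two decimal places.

Broad underutilization rate ≈ 10.11%; headline unemployment rate ≈ 4.79%.

Labor force = 2,754.81 + 138.61 = 2,893.42 thousand.
Numerator = 138.61 + 26.91 + 129.80 = 295.32 thousand.
Denominator = 2,893.42 + 26.91 = 2,920.33 thousand.
Broad rate = 295.32 / 2,920.33 = 10.11%.
Headline unemployment rate = 138.61 / 2,893.42 = 4.79%.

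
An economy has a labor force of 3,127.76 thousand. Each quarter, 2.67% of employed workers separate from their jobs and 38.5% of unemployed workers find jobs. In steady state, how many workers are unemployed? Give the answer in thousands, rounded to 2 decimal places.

About 202.84 thousand are unemployed in steady state.

Steady-state unemployment rate u* = s/(s+f) = 2.67/(2.67+38.5) = 0.064853.
Unemployed = u* × labor force = 0.064853 × 3,127.76 ≈ 202.84 thousand.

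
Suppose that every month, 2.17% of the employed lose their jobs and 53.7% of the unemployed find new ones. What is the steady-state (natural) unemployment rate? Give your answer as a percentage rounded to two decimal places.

Steady-state unemployment rate ≈ 3.88%.

At steady state the flows balance: s·E = f·U, so U/(E+U) = s/(s+f).
u* = 2.17 / (2.17 + 53.7) = 2.17 / 55.87 = 3.88%.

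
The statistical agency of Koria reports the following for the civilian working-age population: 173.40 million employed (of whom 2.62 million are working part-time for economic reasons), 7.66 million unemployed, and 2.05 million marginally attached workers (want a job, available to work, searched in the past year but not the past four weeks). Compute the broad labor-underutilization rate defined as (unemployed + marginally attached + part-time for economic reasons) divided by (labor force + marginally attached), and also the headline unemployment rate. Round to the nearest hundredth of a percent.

Broad underutilization rate ≈ 6.73%; headline unemployment rate ≈ 4.23%.

Labor force = 173.40 + 7.66 = 181.06 million.
Numerator = 7.66 + 2.05 + 2.62 = 12.33 million.
Denominator = 181.06 + 2.05 = 183.11 million.
Broad rate = 12.33 / 183.11 = 6.73%.
Headline unemployment rate = 7.66 / 181.06 = 4.23%.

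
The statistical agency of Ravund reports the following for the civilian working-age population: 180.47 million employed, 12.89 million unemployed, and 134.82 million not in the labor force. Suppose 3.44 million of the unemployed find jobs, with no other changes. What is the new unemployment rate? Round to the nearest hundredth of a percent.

Initially, labor force = 180.47 + 12.89 = 193.36 million, so u = 12.89/193.36 = 6.67%.
After the change, unemployed falls and employed rises by 3.44; labor force unchanged → E = 183.91, U = 9.45, labor force = 193.36 million.
New unemployment rate = 9.45 / 193.36 = 4.89%.

New unemployment rate ≈ 4.89%.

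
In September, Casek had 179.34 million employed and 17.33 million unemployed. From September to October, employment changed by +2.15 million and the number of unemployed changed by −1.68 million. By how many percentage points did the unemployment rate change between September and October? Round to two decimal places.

September: labor force = 179.34 + 17.33 = 196.67; u = 17.33/196.67 = 8.81%.
October: labor force = 181.49 + 15.65 = 197.14; u = 15.65/197.14 = 7.94%.
Change = 7.94% − 8.81% = −0.87 pp.

The unemployment rate changed by −0.87 percentage points.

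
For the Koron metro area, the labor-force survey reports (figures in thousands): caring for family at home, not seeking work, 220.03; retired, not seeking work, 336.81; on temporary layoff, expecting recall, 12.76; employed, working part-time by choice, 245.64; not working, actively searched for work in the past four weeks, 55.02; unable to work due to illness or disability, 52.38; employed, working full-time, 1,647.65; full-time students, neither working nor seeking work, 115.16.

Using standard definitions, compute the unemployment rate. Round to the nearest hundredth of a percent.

Unemployment rate ≈ 3.46%.

Employed = 245.64 + 1,647.65 = 1,893.29 thousand.
Unemployed = 12.76 + 55.02 = 67.78 thousand (jobless and actively searching, or on temporary layoff).
Labor force = 1,893.29 + 67.78 = 1,961.07 thousand.
Unemployment rate = 67.78 / 1,961.07 = 3.46%.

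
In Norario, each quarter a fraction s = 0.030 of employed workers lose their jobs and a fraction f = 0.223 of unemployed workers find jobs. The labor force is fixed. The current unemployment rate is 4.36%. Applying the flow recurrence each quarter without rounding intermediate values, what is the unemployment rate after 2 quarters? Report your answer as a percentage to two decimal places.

Unemployment rate after two quarters ≈ 7.67%.

With a fixed labor force, u_{t+1} = u_t + s·(1−u_t) − f·u_t = u_t·(1−s−f) + s.
Here 1−s−f = 0.747 and s = 0.030.
u_1 = 0.043600 × 0.747 + 0.030 = 0.062569.
u_2 = 0.062569 × 0.747 + 0.030 = 0.076739.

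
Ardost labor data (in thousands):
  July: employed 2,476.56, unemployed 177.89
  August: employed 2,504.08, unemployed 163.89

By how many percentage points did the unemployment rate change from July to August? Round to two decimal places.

The unemployment rate changed by −0.56 percentage points.

July: labor force = 2,476.56 + 177.89 = 2,654.45; u = 177.89/2,654.45 = 6.70%.
August: labor force = 2,504.08 + 163.89 = 2,667.97; u = 163.89/2,667.97 = 6.14%.
Change = 6.14% − 6.70% = −0.56 pp.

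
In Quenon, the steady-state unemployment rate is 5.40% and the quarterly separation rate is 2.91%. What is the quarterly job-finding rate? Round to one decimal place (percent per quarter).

From u* = s/(s+f): f = s·(1−u)/u.
f = 2.91 × (1 − 0.0540) / 0.0540 = 2.7529 / 0.0540 ≈ 51.0% per quarter.

Job-finding rate ≈ 51.0% per quarter.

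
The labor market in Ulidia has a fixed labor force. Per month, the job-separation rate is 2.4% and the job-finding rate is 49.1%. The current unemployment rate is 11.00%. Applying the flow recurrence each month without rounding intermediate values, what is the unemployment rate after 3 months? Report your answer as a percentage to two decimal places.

With a fixed labor force, u_{t+1} = u_t + s·(1−u_t) − f·u_t = u_t·(1−s−f) + s.
Here 1−s−f = 0.485 and s = 0.024.
u_1 = 0.110000 × 0.485 + 0.024 = 0.077350.
u_2 = 0.077350 × 0.485 + 0.024 = 0.061515.
u_3 = 0.061515 × 0.485 + 0.024 = 0.053835.

Unemployment rate after three months ≈ 5.38%.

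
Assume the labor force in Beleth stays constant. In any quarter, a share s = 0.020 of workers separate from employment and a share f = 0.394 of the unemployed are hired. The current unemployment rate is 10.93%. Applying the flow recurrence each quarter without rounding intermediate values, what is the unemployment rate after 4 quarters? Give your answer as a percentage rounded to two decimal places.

Unemployment rate after four quarters ≈ 5.55%.

With a fixed labor force, u_{t+1} = u_t + s·(1−u_t) − f·u_t = u_t·(1−s−f) + s.
Here 1−s−f = 0.586 and s = 0.020.
u_1 = 0.109300 × 0.586 + 0.020 = 0.084050.
u_2 = 0.084050 × 0.586 + 0.020 = 0.069253.
u_3 = 0.069253 × 0.586 + 0.020 = 0.060582.
u_4 = 0.060582 × 0.586 + 0.020 = 0.055501.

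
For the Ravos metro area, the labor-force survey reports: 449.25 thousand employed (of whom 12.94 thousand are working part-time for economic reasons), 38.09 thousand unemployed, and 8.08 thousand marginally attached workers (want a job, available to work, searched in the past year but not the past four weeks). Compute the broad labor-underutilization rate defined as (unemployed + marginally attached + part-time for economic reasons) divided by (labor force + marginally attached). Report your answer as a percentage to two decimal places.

Broad underutilization rate ≈ 11.93%.

Labor force = 449.25 + 38.09 = 487.34 thousand.
Numerator = 38.09 + 8.08 + 12.94 = 59.11 thousand.
Denominator = 487.34 + 8.08 = 495.42 thousand.
Broad rate = 59.11 / 495.42 = 11.93%.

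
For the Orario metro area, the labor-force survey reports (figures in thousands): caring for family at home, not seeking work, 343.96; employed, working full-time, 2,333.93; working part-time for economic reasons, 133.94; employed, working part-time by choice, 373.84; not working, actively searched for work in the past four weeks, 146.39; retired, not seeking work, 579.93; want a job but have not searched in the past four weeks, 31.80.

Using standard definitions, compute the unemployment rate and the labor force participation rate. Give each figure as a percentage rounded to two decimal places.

Employed = 2,333.93 + 133.94 + 373.84 = 2,841.71 thousand (anyone who worked, including part-time for economic reasons, counts as employed).
Unemployed = 146.39 thousand.
Labor force = 2,841.71 + 146.39 = 2,988.10 thousand.
Not in labor force = 343.96 + 579.93 + 31.80 = 955.69 thousand (those not working and not actively searching are outside the labor force — including those who want a job but have given up searching).
Civilian working-age population = 2,988.10 + 955.69 = 3,943.79 thousand.
Unemployment rate = 146.39 / 2,988.10 = 4.90%.
Labor force participation rate = 2,988.10 / 3,943.79 = 75.77%.

Unemployment rate ≈ 4.90%; labor force participation rate ≈ 75.77%.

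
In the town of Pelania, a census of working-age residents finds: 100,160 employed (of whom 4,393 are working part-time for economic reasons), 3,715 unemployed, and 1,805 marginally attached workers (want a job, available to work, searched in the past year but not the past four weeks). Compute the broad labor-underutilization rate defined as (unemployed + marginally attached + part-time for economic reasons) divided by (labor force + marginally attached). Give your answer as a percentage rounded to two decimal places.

Broad underutilization rate ≈ 9.38%.

Labor force = 100,160 + 3,715 = 103,875.
Numerator = 3,715 + 1,805 + 4,393 = 9,913.
Denominator = 103,875 + 1,805 = 105,680.
Broad rate = 9,913 / 105,680 = 9.38%.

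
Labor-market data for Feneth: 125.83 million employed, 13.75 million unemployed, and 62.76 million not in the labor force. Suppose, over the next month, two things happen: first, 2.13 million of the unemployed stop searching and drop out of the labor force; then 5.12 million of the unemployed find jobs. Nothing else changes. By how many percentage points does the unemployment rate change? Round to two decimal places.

The unemployment rate changes by −5.12 percentage points.

Initially, labor force = 125.83 + 13.75 = 139.58 million, so u = 13.75/139.58 = 9.85%.
After the first change, unemployed and labor force both fall by 2.13 → E = 125.83, U = 11.62, labor force = 137.45 million.
After the second change, unemployed falls and employed rises by 5.12; labor force unchanged → E = 130.95, U = 6.50, labor force = 137.45 million.
New unemployment rate = 6.50 / 137.45 = 4.73%.
Change = 4.73% − 9.85% = −5.12 percentage points.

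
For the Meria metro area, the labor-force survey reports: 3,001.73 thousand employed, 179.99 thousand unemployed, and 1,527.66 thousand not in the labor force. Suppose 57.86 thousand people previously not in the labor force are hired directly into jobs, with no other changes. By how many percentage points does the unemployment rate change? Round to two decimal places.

The unemployment rate changes by −0.10 percentage points.

Initially, labor force = 3,001.73 + 179.99 = 3,181.72 thousand, so u = 179.99/3,181.72 = 5.66%.
After the change, employed and labor force both rise by 57.86; unemployed unchanged → E = 3,059.59, U = 179.99, labor force = 3,239.58 thousand.
New unemployment rate = 179.99 / 3,239.58 = 5.56%.
Change = 5.56% − 5.66% = −0.10 percentage points.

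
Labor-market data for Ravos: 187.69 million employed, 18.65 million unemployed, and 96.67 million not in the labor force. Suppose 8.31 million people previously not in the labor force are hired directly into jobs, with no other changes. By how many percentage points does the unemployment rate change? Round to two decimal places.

Initially, labor force = 187.69 + 18.65 = 206.34 million, so u = 18.65/206.34 = 9.04%.
After the change, employed and labor force both rise by 8.31; unemployed unchanged → E = 196.00, U = 18.65, labor force = 214.65 million.
New unemployment rate = 18.65 / 214.65 = 8.69%.
Change = 8.69% − 9.04% = −0.35 percentage points.

The unemployment rate changes by −0.35 percentage points.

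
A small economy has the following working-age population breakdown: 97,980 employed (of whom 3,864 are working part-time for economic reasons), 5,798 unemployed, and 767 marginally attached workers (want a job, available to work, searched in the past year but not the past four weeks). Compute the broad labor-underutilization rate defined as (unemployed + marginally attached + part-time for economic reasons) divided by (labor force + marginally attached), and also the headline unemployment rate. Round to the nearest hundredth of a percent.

Labor force = 97,980 + 5,798 = 103,778.
Numerator = 5,798 + 767 + 3,864 = 10,429.
Denominator = 103,778 + 767 = 104,545.
Broad rate = 10,429 / 104,545 = 9.98%.
Headline unemployment rate = 5,798 / 103,778 = 5.59%.

Broad underutilization rate ≈ 9.98%; headline unemployment rate ≈ 5.59%.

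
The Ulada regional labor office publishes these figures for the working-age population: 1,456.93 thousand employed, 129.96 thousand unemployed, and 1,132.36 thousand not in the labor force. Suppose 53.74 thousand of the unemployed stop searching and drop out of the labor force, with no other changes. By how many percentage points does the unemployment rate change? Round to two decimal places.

The unemployment rate changes by −3.22 percentage points.

Initially, labor force = 1,456.93 + 129.96 = 1,586.89 thousand, so u = 129.96/1,586.89 = 8.19%.
After the change, unemployed and labor force both fall by 53.74 → E = 1,456.93, U = 76.22, labor force = 1,533.15 thousand.
New unemployment rate = 76.22 / 1,533.15 = 4.97%.
Change = 4.97% − 8.19% = −3.22 percentage points.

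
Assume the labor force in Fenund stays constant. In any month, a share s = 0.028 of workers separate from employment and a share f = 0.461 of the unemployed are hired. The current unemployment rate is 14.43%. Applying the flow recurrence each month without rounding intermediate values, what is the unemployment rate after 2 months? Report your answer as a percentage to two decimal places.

With a fixed labor force, u_{t+1} = u_t + s·(1−u_t) − f·u_t = u_t·(1−s−f) + s.
Here 1−s−f = 0.511 and s = 0.028.
u_1 = 0.144300 × 0.511 + 0.028 = 0.101737.
u_2 = 0.101737 × 0.511 + 0.028 = 0.079988.

Unemployment rate after two months ≈ 8.00%.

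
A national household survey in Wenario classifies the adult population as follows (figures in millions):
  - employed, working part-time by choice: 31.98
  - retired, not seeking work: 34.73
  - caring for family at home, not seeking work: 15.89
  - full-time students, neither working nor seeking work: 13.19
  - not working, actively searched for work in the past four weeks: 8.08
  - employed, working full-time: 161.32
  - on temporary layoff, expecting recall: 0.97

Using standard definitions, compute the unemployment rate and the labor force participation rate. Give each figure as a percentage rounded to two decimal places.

Employed = 31.98 + 161.32 = 193.30 million.
Unemployed = 8.08 + 0.97 = 9.05 million (jobless and actively searching, or on temporary layoff).
Labor force = 193.30 + 9.05 = 202.35 million.
Not in labor force = 34.73 + 15.89 + 13.19 = 63.81 million (those not working and not actively searching are outside the labor force).
Civilian working-age population = 202.35 + 63.81 = 266.16 million.
Unemployment rate = 9.05 / 202.35 = 4.47%.
Labor force participation rate = 202.35 / 266.16 = 76.03%.

Unemployment rate ≈ 4.47%; labor force participation rate ≈ 76.03%.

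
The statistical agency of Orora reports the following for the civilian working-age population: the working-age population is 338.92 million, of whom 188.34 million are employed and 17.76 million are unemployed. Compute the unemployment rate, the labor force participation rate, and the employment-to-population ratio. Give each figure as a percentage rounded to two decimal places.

Unemployment rate ≈ 8.62%; labor force participation rate ≈ 60.81%; employment-population ratio ≈ 55.57%.

Labor force = employed + unemployed = 188.34 + 17.76 = 206.10 million.
Unemployment rate = 17.76 / 206.10 = 8.62%.
Labor force participation rate = 206.10 / 338.92 = 60.81%.
Employment-population ratio = 188.34 / 338.92 = 55.57%.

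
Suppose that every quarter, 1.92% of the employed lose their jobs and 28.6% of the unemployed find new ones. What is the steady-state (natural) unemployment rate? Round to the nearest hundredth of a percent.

Steady-state unemployment rate ≈ 6.29%.

At steady state the flows balance: s·E = f·U, so U/(E+U) = s/(s+f).
u* = 1.92 / (1.92 + 28.6) = 1.92 / 30.52 = 6.29%.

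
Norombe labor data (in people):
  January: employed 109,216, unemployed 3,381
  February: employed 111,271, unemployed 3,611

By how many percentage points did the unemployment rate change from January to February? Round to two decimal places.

The unemployment rate changed by +0.14 percentage points.

January: labor force = 109,216 + 3,381 = 112,597; u = 3,381/112,597 = 3.00%.
February: labor force = 111,271 + 3,611 = 114,882; u = 3,611/114,882 = 3.14%.
Change = 3.14% − 3.00% = +0.14 pp.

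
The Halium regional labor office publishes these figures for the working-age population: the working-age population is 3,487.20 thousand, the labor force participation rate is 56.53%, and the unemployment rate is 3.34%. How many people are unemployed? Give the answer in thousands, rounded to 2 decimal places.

About 65.84 thousand are unemployed.

Labor force = 0.5653 × 3,487.20 = 1,971.31 thousand.
Unemployed = 0.0334 × 1,971.31 ≈ 65.84 thousand.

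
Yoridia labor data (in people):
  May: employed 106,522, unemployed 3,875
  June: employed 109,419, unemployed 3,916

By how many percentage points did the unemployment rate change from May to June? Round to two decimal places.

May: labor force = 106,522 + 3,875 = 110,397; u = 3,875/110,397 = 3.51%.
June: labor force = 109,419 + 3,916 = 113,335; u = 3,916/113,335 = 3.46%.
Change = 3.46% − 3.51% = −0.05 pp.

The unemployment rate changed by −0.05 percentage points.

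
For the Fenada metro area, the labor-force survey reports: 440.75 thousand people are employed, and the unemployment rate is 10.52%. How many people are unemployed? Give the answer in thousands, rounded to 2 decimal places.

About 51.82 thousand are unemployed.

Let U be the number unemployed. The labor force is E + U, and U/(E+U) = 0.1052.
So U = 0.1052 × 440.75 / (1 − 0.1052) = 46.3669 / 0.8948 ≈ 51.82 thousand.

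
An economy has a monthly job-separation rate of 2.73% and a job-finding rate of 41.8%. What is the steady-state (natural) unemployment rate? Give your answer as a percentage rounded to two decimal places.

At steady state the flows balance: s·E = f·U, so U/(E+U) = s/(s+f).
u* = 2.73 / (2.73 + 41.8) = 2.73 / 44.53 = 6.13%.

Steady-state unemployment rate ≈ 6.13%.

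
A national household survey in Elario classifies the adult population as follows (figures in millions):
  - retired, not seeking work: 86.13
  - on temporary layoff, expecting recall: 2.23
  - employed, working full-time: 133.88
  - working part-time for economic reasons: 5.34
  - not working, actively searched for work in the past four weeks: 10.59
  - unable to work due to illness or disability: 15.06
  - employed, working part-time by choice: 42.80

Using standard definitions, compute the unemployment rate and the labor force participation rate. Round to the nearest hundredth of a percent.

Unemployment rate ≈ 6.58%; labor force participation rate ≈ 65.82%.

Employed = 133.88 + 5.34 + 42.80 = 182.02 million (anyone who worked, including part-time for economic reasons, counts as employed).
Unemployed = 2.23 + 10.59 = 12.82 million (jobless and actively searching, or on temporary layoff).
Labor force = 182.02 + 12.82 = 194.84 million.
Not in labor force = 86.13 + 15.06 = 101.19 million (those not working and not actively searching are outside the labor force).
Civilian working-age population = 194.84 + 101.19 = 296.03 million.
Unemployment rate = 12.82 / 194.84 = 6.58%.
Labor force participation rate = 194.84 / 296.03 = 65.82%.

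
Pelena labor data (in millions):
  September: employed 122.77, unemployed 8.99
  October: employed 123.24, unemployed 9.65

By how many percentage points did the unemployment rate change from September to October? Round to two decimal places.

September: labor force = 122.77 + 8.99 = 131.76; u = 8.99/131.76 = 6.82%.
October: labor force = 123.24 + 9.65 = 132.89; u = 9.65/132.89 = 7.26%.
Change = 7.26% − 6.82% = +0.44 pp.

The unemployment rate changed by +0.44 percentage points.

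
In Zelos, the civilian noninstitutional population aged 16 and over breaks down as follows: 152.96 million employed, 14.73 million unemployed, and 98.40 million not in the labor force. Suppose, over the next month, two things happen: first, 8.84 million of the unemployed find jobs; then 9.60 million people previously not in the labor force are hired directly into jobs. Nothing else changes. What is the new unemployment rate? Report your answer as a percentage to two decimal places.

New unemployment rate ≈ 3.32%.

Initially, labor force = 152.96 + 14.73 = 167.69 million, so u = 14.73/167.69 = 8.78%.
After the first change, unemployed falls and employed rises by 8.84; labor force unchanged → E = 161.80, U = 5.89, labor force = 167.69 million.
After the second change, employed and labor force both rise by 9.60; unemployed unchanged → E = 171.40, U = 5.89, labor force = 177.29 million.
New unemployment rate = 5.89 / 177.29 = 3.32%.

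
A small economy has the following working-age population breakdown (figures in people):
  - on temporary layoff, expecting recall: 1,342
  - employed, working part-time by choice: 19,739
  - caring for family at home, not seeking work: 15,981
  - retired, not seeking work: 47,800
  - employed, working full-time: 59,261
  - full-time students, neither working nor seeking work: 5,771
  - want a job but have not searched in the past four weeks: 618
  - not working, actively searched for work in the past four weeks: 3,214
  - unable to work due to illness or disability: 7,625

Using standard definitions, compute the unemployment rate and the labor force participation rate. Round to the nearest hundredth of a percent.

Unemployment rate ≈ 5.45%; labor force participation rate ≈ 51.79%.

Employed = 19,739 + 59,261 = 79,000.
Unemployed = 1,342 + 3,214 = 4,556 (jobless and actively searching, or on temporary layoff).
Labor force = 79,000 + 4,556 = 83,556.
Not in labor force = 15,981 + 47,800 + 5,771 + 618 + 7,625 = 77,795 (those not working and not actively searching are outside the labor force — including those who want a job but have given up searching).
Civilian working-age population = 83,556 + 77,795 = 161,351.
Unemployment rate = 4,556 / 83,556 = 5.45%.
Labor force participation rate = 83,556 / 161,351 = 51.79%.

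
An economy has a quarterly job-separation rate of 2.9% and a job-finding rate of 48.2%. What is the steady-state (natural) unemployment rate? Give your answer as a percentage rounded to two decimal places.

Steady-state unemployment rate ≈ 5.68%.

At steady state the flows balance: s·E = f·U, so U/(E+U) = s/(s+f).
u* = 2.9 / (2.9 + 48.2) = 2.9 / 51.10 = 5.68%.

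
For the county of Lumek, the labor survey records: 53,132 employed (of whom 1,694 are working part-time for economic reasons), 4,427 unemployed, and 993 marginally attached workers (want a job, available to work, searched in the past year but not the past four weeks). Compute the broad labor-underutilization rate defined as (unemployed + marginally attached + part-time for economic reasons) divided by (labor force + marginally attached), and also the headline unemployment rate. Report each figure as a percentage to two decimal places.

Labor force = 53,132 + 4,427 = 57,559.
Numerator = 4,427 + 993 + 1,694 = 7,114.
Denominator = 57,559 + 993 = 58,552.
Broad rate = 7,114 / 58,552 = 12.15%.
Headline unemployment rate = 4,427 / 57,559 = 7.69%.

Broad underutilization rate ≈ 12.15%; headline unemployment rate ≈ 7.69%.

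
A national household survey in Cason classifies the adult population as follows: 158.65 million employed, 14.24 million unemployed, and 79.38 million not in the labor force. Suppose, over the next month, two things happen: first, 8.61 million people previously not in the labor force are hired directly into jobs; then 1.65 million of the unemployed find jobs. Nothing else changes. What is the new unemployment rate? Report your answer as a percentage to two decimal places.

Initially, labor force = 158.65 + 14.24 = 172.89 million, so u = 14.24/172.89 = 8.24%.
After the first change, employed and labor force both rise by 8.61; unemployed unchanged → E = 167.26, U = 14.24, labor force = 181.50 million.
After the second change, unemployed falls and employed rises by 1.65; labor force unchanged → E = 168.91, U = 12.59, labor force = 181.50 million.
New unemployment rate = 12.59 / 181.50 = 6.94%.

New unemployment rate ≈ 6.94%.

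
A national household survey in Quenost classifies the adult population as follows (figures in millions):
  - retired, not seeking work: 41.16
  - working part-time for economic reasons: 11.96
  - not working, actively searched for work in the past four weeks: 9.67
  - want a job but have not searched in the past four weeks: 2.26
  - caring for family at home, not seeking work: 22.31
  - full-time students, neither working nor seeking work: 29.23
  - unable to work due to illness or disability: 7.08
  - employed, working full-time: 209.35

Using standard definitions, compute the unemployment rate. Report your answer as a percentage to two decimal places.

Employed = 11.96 + 209.35 = 221.31 million (anyone who worked, including part-time for economic reasons, counts as employed).
Unemployed = 9.67 million.
Labor force = 221.31 + 9.67 = 230.98 million.
Unemployment rate = 9.67 / 230.98 = 4.19%.

Unemployment rate ≈ 4.19%.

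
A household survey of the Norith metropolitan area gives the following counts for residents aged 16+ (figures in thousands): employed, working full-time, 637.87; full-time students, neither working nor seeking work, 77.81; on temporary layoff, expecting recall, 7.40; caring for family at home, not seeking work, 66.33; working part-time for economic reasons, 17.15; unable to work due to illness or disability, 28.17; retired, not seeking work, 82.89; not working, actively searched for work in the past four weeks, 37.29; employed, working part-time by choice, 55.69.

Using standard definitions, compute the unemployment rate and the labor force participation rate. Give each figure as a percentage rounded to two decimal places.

Employed = 637.87 + 17.15 + 55.69 = 710.71 thousand (anyone who worked, including part-time for economic reasons, counts as employed).
Unemployed = 7.40 + 37.29 = 44.69 thousand (jobless and actively searching, or on temporary layoff).
Labor force = 710.71 + 44.69 = 755.40 thousand.
Not in labor force = 77.81 + 66.33 + 28.17 + 82.89 = 255.20 thousand (those not working and not actively searching are outside the labor force).
Civilian working-age population = 755.40 + 255.20 = 1,010.60 thousand.
Unemployment rate = 44.69 / 755.40 = 5.92%.
Labor force participation rate = 755.40 / 1,010.60 = 74.75%.

Unemployment rate ≈ 5.92%; labor force participation rate ≈ 74.75%.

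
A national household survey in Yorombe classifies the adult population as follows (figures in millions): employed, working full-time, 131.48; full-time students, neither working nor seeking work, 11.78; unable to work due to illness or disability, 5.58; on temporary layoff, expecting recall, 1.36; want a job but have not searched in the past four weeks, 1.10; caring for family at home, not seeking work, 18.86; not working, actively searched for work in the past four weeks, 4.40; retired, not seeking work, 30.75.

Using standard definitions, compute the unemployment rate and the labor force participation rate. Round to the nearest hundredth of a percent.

Employed = 131.48 million.
Unemployed = 1.36 + 4.40 = 5.76 million (jobless and actively searching, or on temporary layoff).
Labor force = 131.48 + 5.76 = 137.24 million.
Not in labor force = 11.78 + 5.58 + 1.10 + 18.86 + 30.75 = 68.07 million (those not working and not actively searching are outside the labor force — including those who want a job but have given up searching).
Civilian working-age population = 137.24 + 68.07 = 205.31 million.
Unemployment rate = 5.76 / 137.24 = 4.20%.
Labor force participation rate = 137.24 / 205.31 = 66.85%.

Unemployment rate ≈ 4.20%; labor force participation rate ≈ 66.85%.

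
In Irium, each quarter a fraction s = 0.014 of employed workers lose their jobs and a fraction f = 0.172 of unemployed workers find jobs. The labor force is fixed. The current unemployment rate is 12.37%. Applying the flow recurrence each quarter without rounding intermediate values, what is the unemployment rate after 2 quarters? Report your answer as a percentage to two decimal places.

With a fixed labor force, u_{t+1} = u_t + s·(1−u_t) − f·u_t = u_t·(1−s−f) + s.
Here 1−s−f = 0.814 and s = 0.014.
u_1 = 0.123700 × 0.814 + 0.014 = 0.114692.
u_2 = 0.114692 × 0.814 + 0.014 = 0.107359.

Unemployment rate after two quarters ≈ 10.74%.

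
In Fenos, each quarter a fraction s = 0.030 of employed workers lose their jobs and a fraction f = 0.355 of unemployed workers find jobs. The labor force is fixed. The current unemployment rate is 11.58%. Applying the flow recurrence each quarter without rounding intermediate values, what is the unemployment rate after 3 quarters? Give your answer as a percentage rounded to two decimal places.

Unemployment rate after three quarters ≈ 8.67%.

With a fixed labor force, u_{t+1} = u_t + s·(1−u_t) − f·u_t = u_t·(1−s−f) + s.
Here 1−s−f = 0.615 and s = 0.030.
u_1 = 0.115800 × 0.615 + 0.030 = 0.101217.
u_2 = 0.101217 × 0.615 + 0.030 = 0.092248.
u_3 = 0.092248 × 0.615 + 0.030 = 0.086733.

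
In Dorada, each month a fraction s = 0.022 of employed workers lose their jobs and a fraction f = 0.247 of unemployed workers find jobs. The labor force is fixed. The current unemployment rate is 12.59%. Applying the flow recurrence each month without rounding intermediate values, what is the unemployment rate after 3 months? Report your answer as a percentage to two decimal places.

With a fixed labor force, u_{t+1} = u_t + s·(1−u_t) − f·u_t = u_t·(1−s−f) + s.
Here 1−s−f = 0.731 and s = 0.022.
u_1 = 0.125900 × 0.731 + 0.022 = 0.114033.
u_2 = 0.114033 × 0.731 + 0.022 = 0.105358.
u_3 = 0.105358 × 0.731 + 0.022 = 0.099017.

Unemployment rate after three months ≈ 9.90%.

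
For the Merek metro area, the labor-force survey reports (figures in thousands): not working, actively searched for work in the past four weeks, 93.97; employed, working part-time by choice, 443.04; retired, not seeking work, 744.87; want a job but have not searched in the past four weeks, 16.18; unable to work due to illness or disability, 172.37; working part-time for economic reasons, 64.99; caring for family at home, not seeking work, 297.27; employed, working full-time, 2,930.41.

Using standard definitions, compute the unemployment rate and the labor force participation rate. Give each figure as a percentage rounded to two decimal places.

Employed = 443.04 + 64.99 + 2,930.41 = 3,438.44 thousand (anyone who worked, including part-time for economic reasons, counts as employed).
Unemployed = 93.97 thousand.
Labor force = 3,438.44 + 93.97 = 3,532.41 thousand.
Not in labor force = 744.87 + 16.18 + 172.37 + 297.27 = 1,230.69 thousand (those not working and not actively searching are outside the labor force — including those who want a job but have given up searching).
Civilian working-age population = 3,532.41 + 1,230.69 = 4,763.10 thousand.
Unemployment rate = 93.97 / 3,532.41 = 2.66%.
Labor force participation rate = 3,532.41 / 4,763.10 = 74.16%.

Unemployment rate ≈ 2.66%; labor force participation rate ≈ 74.16%.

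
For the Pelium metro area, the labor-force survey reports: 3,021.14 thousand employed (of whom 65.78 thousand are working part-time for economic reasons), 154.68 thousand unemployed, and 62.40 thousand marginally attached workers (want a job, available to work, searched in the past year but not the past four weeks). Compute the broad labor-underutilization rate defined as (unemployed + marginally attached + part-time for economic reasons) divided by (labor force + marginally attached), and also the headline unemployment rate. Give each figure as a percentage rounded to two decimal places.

Labor force = 3,021.14 + 154.68 = 3,175.82 thousand.
Numerator = 154.68 + 62.40 + 65.78 = 282.86 thousand.
Denominator = 3,175.82 + 62.40 = 3,238.22 thousand.
Broad rate = 282.86 / 3,238.22 = 8.74%.
Headline unemployment rate = 154.68 / 3,175.82 = 4.87%.

Broad underutilization rate ≈ 8.74%; headline unemployment rate ≈ 4.87%.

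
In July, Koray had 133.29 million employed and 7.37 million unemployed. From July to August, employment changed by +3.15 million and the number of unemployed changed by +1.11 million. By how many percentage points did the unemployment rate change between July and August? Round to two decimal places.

July: labor force = 133.29 + 7.37 = 140.66; u = 7.37/140.66 = 5.24%.
August: labor force = 136.44 + 8.48 = 144.92; u = 8.48/144.92 = 5.85%.
Change = 5.85% − 5.24% = +0.61 pp.

The unemployment rate changed by +0.61 percentage points.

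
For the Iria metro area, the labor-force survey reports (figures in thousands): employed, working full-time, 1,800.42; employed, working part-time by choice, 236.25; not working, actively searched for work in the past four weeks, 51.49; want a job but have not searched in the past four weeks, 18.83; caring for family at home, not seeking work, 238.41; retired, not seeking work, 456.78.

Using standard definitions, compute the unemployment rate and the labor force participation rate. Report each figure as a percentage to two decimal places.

Unemployment rate ≈ 2.47%; labor force participation rate ≈ 74.52%.

Employed = 1,800.42 + 236.25 = 2,036.67 thousand.
Unemployed = 51.49 thousand.
Labor force = 2,036.67 + 51.49 = 2,088.16 thousand.
Not in labor force = 18.83 + 238.41 + 456.78 = 714.02 thousand (those not working and not actively searching are outside the labor force — including those who want a job but have given up searching).
Civilian working-age population = 2,088.16 + 714.02 = 2,802.18 thousand.
Unemployment rate = 51.49 / 2,088.16 = 2.47%.
Labor force participation rate = 2,088.16 / 2,802.18 = 74.52%.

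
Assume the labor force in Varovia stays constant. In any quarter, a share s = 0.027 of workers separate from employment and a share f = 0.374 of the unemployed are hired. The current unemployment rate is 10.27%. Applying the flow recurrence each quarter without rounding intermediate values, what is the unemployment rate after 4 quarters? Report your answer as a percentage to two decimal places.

With a fixed labor force, u_{t+1} = u_t + s·(1−u_t) − f·u_t = u_t·(1−s−f) + s.
Here 1−s−f = 0.599 and s = 0.027.
u_1 = 0.102700 × 0.599 + 0.027 = 0.088517.
u_2 = 0.088517 × 0.599 + 0.027 = 0.080022.
u_3 = 0.080022 × 0.599 + 0.027 = 0.074933.
u_4 = 0.074933 × 0.599 + 0.027 = 0.071885.

Unemployment rate after four quarters ≈ 7.19%.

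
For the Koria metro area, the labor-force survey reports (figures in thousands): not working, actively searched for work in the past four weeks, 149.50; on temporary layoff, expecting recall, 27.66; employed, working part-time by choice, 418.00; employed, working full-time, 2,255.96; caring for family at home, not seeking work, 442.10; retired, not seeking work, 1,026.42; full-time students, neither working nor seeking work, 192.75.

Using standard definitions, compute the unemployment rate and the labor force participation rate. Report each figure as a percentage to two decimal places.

Employed = 418.00 + 2,255.96 = 2,673.96 thousand.
Unemployed = 149.50 + 27.66 = 177.16 thousand (jobless and actively searching, or on temporary layoff).
Labor force = 2,673.96 + 177.16 = 2,851.12 thousand.
Not in labor force = 442.10 + 1,026.42 + 192.75 = 1,661.27 thousand (those not working and not actively searching are outside the labor force).
Civilian working-age population = 2,851.12 + 1,661.27 = 4,512.39 thousand.
Unemployment rate = 177.16 / 2,851.12 = 6.21%.
Labor force participation rate = 2,851.12 / 4,512.39 = 63.18%.

Unemployment rate ≈ 6.21%; labor force participation rate ≈ 63.18%.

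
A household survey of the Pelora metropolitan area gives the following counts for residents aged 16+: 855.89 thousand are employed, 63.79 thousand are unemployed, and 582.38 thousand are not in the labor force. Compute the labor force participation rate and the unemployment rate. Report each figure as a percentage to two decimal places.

Labor force = employed + unemployed = 855.89 + 63.79 = 919.68 thousand.
Working-age population = 919.68 + 582.38 = 1,502.06 thousand.
Unemployment rate = 63.79 / 919.68 = 6.94%.
Labor force participation rate = 919.68 / 1,502.06 = 61.23%.

Labor force participation rate ≈ 61.23%; unemployment rate ≈ 6.94%.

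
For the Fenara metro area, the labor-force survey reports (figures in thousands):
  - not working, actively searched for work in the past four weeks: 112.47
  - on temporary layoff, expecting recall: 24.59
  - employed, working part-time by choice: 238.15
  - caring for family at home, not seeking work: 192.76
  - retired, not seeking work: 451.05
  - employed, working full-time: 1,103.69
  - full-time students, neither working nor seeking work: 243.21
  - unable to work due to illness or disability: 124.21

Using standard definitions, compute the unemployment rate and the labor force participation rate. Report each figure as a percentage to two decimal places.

Employed = 238.15 + 1,103.69 = 1,341.84 thousand.
Unemployed = 112.47 + 24.59 = 137.06 thousand (jobless and actively searching, or on temporary layoff).
Labor force = 1,341.84 + 137.06 = 1,478.90 thousand.
Not in labor force = 192.76 + 451.05 + 243.21 + 124.21 = 1,011.23 thousand (those not working and not actively searching are outside the labor force).
Civilian working-age population = 1,478.90 + 1,011.23 = 2,490.13 thousand.
Unemployment rate = 137.06 / 1,478.90 = 9.27%.
Labor force participation rate = 1,478.90 / 2,490.13 = 59.39%.

Unemployment rate ≈ 9.27%; labor force participation rate ≈ 59.39%.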